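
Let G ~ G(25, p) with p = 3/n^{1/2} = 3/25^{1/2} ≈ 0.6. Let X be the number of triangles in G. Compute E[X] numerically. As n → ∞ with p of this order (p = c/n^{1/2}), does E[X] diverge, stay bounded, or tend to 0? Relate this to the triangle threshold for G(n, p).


Number of potential triangles: C(25, 3) = 2300.
Each occurs with probability p³ ≈ (0.6)³ ≈ 2.16000000e-01.
By linearity: E[X] = C(25, 3)·p³ ≈ 2300 · 2.16000000e-01 ≈ 496.800000.
Since α = 1/2 < 1, p = c/n^{1/2} ≫ 1/n is above the triangle threshold p ~ 1/n. Asymptotically E[X] ~ (c³/6)·n^{3(1−α)} = (3³/6)·n^{1.5} → ∞; triangles are abundant w.h.p.

E[X] ≈ 496.800000; in regime p = Θ(1/n^{1/2}) E[X] diverges (above the triangle threshold p ~ 1/n).


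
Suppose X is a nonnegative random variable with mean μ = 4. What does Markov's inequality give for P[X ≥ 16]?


μ = E[X] = 4, a = 16.
Markov: P[X ≥ 16] ≤ μ/a = (4)/16 = 1/4.
Numerically: ≈ 0.25000.
(Since a = 16 > μ = 4.00000, the bound 1/4 is < 1 and informative.)

P[X ≥ 16] ≤ 1/4 ≈ 0.25000.


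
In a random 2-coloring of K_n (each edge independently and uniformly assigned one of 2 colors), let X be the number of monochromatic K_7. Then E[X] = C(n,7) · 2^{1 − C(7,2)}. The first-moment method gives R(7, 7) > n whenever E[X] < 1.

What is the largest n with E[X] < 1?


We need C(n, 7) · 2^{1 − 21} < 1, i.e. C(n, 7) < 2^{21 − 1} = 1048576.
Check values of n near the boundary:
  n = 21: C(21, 7) = 116280; 116280 < 1048576? YES
  n = 22: C(22, 7) = 170544; 170544 < 1048576? YES
  n = 23: C(23, 7) = 245157; 245157 < 1048576? YES
  n = 24: C(24, 7) = 346104; 346104 < 1048576? YES
  n = 25: C(25, 7) = 480700; 480700 < 1048576? YES
  n = 26: C(26, 7) = 657800; 657800 < 1048576? YES
  n = 27: C(27, 7) = 888030; 888030 < 1048576? YES
  n = 28: C(28, 7) = 1184040; 1184040 < 1048576? NO
The largest n with C(n, 7) < 1048576 is n = 27 (where E[X] = 444015/524288 ≈ 0.846891). Hence R(7, 7) > 27, i.e. R(7, 7) ≥ 28.

Largest n = 27; hence R(7, 7) > 27.


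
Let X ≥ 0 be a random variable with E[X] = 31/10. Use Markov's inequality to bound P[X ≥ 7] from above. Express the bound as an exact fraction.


μ = E[X] = 31/10, a = 7.
Markov: P[X ≥ 7] ≤ μ/a = (31/10)/7 = 31/70.
Numerically: ≈ 0.442857.
(Since a = 7 > μ = 3.100000, the bound 31/70 is < 1 and informative.)

P[X ≥ 7] ≤ 31/70 ≈ 0.442857.


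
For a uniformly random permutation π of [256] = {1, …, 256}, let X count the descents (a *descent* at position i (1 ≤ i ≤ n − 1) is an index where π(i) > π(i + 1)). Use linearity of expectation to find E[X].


Write X = Σ X_I over i = 1, …, 255, with X_I the indicator of one descent.
There are 255 indicators.
For each fixed i, the pair (π(i), π(i+1)) is a uniformly random ordered pair of distinct values from {1, …, 256}; by symmetry P[π(i) > π(i+1)] = 1/2.
By linearity: E[X] = 255 · (1/2) = (256 − 1) · (1/2) = 255/2 ≈ 127.500000.

E[X] = 255/2 = 127.500000.


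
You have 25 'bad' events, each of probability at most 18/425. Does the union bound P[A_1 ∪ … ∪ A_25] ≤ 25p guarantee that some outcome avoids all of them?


Union bound: P[∪_{i=1}^{25} A_i] ≤ Σ_i P[A_i] ≤ 25·p = 25·(18/425) = 18/17.
Numerically: 18/17 ≈ 1.0588.
Is 18/17 < 1? NO.
Since the bound 18/17 is ≥ 1, the union bound is uninformative here; it does NOT by itself certify existence.

25·p = 18/17 ≈ 1.0588; existence NOT certified by the union bound.


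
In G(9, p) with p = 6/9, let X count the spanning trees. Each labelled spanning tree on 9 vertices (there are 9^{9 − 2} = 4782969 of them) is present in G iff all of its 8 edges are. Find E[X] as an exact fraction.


K_9 has 9^{9 − 2} = 4782969 labelled spanning trees.
For each such spanning tree H, let X_H = 1 if all 8 edges of H are present in G. Then P[X_H = 1] = p^{8} = (2/3)^{8} = 256/6561.
Summing the indicators: E[X] = Σ_H E[X_H] = 4782969 · p^{8} = 4782969 · 256/6561 = 186624.
Numerically: E[X] ≈ 1.8662e+05.

E[X] = 4782969 · (2/3)^{8} = 186624 ≈ 1.8662e+05.


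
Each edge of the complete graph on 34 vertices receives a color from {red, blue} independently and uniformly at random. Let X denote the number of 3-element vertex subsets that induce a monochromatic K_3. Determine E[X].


Let X = Σ_S X_S over the C(34, 3) = 5984 subsets S of size 3, where X_S = 1 if the K_3 on S is monochromatic.
For a fixed S, the K_3 on S has C(3, 2) = 3 edges. P[all 3 edges red] = (1/2)^3, and likewise for blue, so P[monochromatic] = 2·(1/2)^3 = 2^{1 − 3} = 1/4.
Summing: E[X] = C(34, 3) · 2^{1 − 3} = 5984 · 1/4 = 1496.
Numerically: E[X] ≈ 1496.00000.

E[X] = C(34,3)·2^(1−C(3,2)) = 1496 ≈ 1496.00000.


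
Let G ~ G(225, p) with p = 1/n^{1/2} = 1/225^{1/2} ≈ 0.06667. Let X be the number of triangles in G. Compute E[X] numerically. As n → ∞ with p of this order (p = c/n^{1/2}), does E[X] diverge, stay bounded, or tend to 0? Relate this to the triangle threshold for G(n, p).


Number of potential triangles: C(225, 3) = 1873200.
Each occurs with probability p³ ≈ (0.06667)³ ≈ 2.962963e-04.
By linearity: E[X] = C(225, 3)·p³ ≈ 1873200 · 2.962963e-04 ≈ 555.0222.
Since α = 1/2 < 1, p = c/n^{1/2} ≫ 1/n is above the triangle threshold p ~ 1/n. Asymptotically E[X] ~ (c³/6)·n^{3(1−α)} = (1³/6)·n^{1.5} → ∞; triangles are abundant w.h.p.

E[X] ≈ 555.0222; in regime p = Θ(1/n^{1/2}) E[X] diverges (above the triangle threshold p ~ 1/n).


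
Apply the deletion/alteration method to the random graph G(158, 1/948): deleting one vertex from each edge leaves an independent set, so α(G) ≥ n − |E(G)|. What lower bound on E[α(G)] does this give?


E[|E(G)|] = C(158, 2)·p = 12403 · (1/948) = 157/12.
E[α(G)] ≥ n − E[|E(G)|] = 158 − 157/12 = 1739/12.
Numerically: ≈ 144.9167.
(This is only a lower bound; the true E[α(G)] may be larger.)

E[α(G)] ≥ 1739/12 ≈ 144.9167.


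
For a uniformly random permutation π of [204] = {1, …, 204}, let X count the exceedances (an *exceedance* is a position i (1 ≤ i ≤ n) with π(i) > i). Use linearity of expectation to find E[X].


Write X = Σ_{i=1}^{204} X_i, where X_i = 1_{π(i) > i}.
For each fixed i, π(i) is uniform over {1, …, 204} (marginal of a uniform permutation), so P[π(i) > i] = (n − i)/n. Summing: Σ_{i=1}^{204} (n − i)/n = (0 + 1 + … + 203)/204 = 204(204 − 1)/(2·204) = (204 − 1)/2.
Hence E[X] = Σ_{i=1}^{204} (204 − i)/204 = 203/2 ≈ 101.5000.

E[X] = 203/2 = 101.5000.


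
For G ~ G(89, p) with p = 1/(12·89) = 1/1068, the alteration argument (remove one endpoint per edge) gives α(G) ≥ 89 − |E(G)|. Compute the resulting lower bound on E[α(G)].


E[|E(G)|] = C(89, 2)·p = 3916 · (1/1068) = 11/3.
E[α(G)] ≥ n − E[|E(G)|] = 89 − 11/3 = 256/3.
Numerically: ≈ 85.333333.
(This is only a lower bound; the true E[α(G)] may be larger.)

E[α(G)] ≥ 256/3 ≈ 85.333333.


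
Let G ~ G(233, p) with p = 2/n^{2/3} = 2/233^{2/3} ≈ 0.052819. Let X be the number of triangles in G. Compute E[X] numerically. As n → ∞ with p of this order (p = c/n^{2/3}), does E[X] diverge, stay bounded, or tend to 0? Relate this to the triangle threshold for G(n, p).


Number of potential triangles: C(233, 3) = 2081156.
Each occurs with probability p³ ≈ (0.052819)³ ≈ 1.4735950e-04.
By linearity: E[X] = C(233, 3)·p³ ≈ 2081156 · 1.4735950e-04 ≈ 306.67811.
Since α = 2/3 < 1, p = c/n^{2/3} ≫ 1/n is above the triangle threshold p ~ 1/n. Asymptotically E[X] ~ (c³/6)·n^{3(1−α)} = (2³/6)·n^{1} → ∞; triangles are abundant w.h.p.

E[X] ≈ 306.67811; in regime p = Θ(1/n^{2/3}) E[X] diverges (above the triangle threshold p ~ 1/n).


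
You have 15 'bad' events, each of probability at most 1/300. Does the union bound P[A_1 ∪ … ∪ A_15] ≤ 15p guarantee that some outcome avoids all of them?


Union bound: P[∪_{i=1}^{15} A_i] ≤ Σ_i P[A_i] ≤ 15·p = 15·(1/300) = 1/20.
Numerically: 1/20 ≈ 0.050000.
Is 1/20 < 1? YES.
Since P[∪ A_i] ≤ 1/20 < 1, the complement has P[∩ A_i^c] ≥ 1 − 1/20 = 19/20 > 0, so some outcome avoids every A_i.

15·p = 1/20 ≈ 0.050000; existence CERTIFIED by the union bound.


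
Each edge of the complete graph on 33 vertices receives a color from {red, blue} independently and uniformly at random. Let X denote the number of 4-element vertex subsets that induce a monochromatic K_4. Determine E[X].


Let X = Σ_S X_S over the C(33, 4) = 40920 subsets S of size 4, where X_S = 1 if the K_4 on S is monochromatic.
For a fixed S, the K_4 on S has C(4, 2) = 6 edges. P[all 6 edges red] = (1/2)^6, and likewise for blue, so P[monochromatic] = 2·(1/2)^6 = 2^{1 − 6} = 1/32.
By linearity of expectation: E[X] = C(33, 4) · 2^{1 − 6} = 40920 · 1/32 = 5115/4.
Numerically: E[X] ≈ 1278.75000.

E[X] = C(33,4)·2^(1−C(4,2)) = 5115/4 ≈ 1278.75000.


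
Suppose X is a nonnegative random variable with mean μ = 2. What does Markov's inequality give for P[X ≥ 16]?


μ = E[X] = 2, a = 16.
Markov: P[X ≥ 16] ≤ μ/a = (2)/16 = 1/8.
Numerically: ≈ 0.1250.
(Since a = 16 > μ = 2.0000, the bound 1/8 is < 1 and informative.)

P[X ≥ 16] ≤ 1/8 ≈ 0.1250.


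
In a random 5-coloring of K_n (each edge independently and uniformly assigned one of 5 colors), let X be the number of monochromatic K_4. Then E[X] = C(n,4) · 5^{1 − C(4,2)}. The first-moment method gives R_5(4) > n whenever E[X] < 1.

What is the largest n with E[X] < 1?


We need C(n, 4) · 5^{1 − 6} < 1, i.e. C(n, 4) < 5^{6 − 1} = 3125.
Check values of n near the boundary:
  n = 13: C(13, 4) = 715; 715 < 3125? YES
  n = 14: C(14, 4) = 1001; 1001 < 3125? YES
  n = 15: C(15, 4) = 1365; 1365 < 3125? YES
  n = 16: C(16, 4) = 1820; 1820 < 3125? YES
  n = 17: C(17, 4) = 2380; 2380 < 3125? YES
  n = 18: C(18, 4) = 3060; 3060 < 3125? YES
  n = 19: C(19, 4) = 3876; 3876 < 3125? NO
  n = 20: C(20, 4) = 4845; 4845 < 3125? NO
The largest n with C(n, 4) < 3125 is n = 18 (where E[X] = 612/625 ≈ 0.979200). Hence R_5(4) > 18, i.e. R_5(4) ≥ 19.

Largest n = 18; hence R_5(4) > 18.


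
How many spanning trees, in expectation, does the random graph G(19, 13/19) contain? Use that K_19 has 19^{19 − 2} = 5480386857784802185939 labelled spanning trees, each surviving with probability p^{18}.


K_19 has 19^{19 − 2} = 5480386857784802185939 labelled spanning trees.
For each such spanning tree H, let X_H = 1 if all 18 edges of H are present in G. Then P[X_H = 1] = p^{18} = (13/19)^{18} = 112455406951957393129/104127350297911241532841.
By linearity of expectation: E[X] = Σ_H E[X_H] = 5480386857784802185939 · p^{18} = 5480386857784802185939 · 112455406951957393129/104127350297911241532841 = 112455406951957393129/19.
Numerically: E[X] ≈ 5.91871e+18.

E[X] = 5480386857784802185939 · (13/19)^{18} = 112455406951957393129/19 ≈ 5.91871e+18.


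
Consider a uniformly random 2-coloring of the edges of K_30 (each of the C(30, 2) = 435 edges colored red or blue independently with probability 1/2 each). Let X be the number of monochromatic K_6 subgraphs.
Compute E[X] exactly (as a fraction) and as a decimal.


Let X = Σ_S X_S over the C(30, 6) = 593775 subsets S of size 6, where X_S = 1 if the K_6 on S is monochromatic.
For a fixed S, the K_6 on S has C(6, 2) = 15 edges. P[all 15 edges red] = (1/2)^15, and likewise for blue, so P[monochromatic] = 2·(1/2)^15 = 2^{1 − 15} = 1/16384.
Summing: E[X] = C(30, 6) · 2^{1 − 15} = 593775 · 1/16384 = 593775/16384.
Numerically: E[X] ≈ 36.241150.

E[X] = C(30,6)·2^(1−C(6,2)) = 593775/16384 ≈ 36.241150.


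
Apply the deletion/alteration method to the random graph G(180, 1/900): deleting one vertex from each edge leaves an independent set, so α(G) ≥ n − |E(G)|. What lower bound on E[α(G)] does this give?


E[|E(G)|] = C(180, 2)·p = 16110 · (1/900) = 179/10.
E[α(G)] ≥ n − E[|E(G)|] = 180 − 179/10 = 1621/10.
Numerically: ≈ 162.100000.
(This is only a lower bound; the true E[α(G)] may be larger.)

E[α(G)] ≥ 1621/10 ≈ 162.100000.


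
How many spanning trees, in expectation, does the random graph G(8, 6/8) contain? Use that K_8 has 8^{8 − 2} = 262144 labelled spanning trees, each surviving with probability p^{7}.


K_8 has 8^{8 − 2} = 262144 labelled spanning trees.
For each such spanning tree H, let X_H = 1 if all 7 edges of H are present in G. Then P[X_H = 1] = p^{7} = (3/4)^{7} = 2187/16384.
Summing the indicators: E[X] = Σ_H E[X_H] = 262144 · p^{7} = 262144 · 2187/16384 = 34992.
Numerically: E[X] ≈ 34992.

E[X] = 262144 · (3/4)^{7} = 34992 ≈ 34992.


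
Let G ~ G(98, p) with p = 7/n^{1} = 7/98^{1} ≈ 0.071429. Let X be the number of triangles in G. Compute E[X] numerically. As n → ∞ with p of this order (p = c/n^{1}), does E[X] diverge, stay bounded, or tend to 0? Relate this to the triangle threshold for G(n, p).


Number of potential triangles: C(98, 3) = 152096.
Each occurs with probability p³ ≈ (0.071429)³ ≈ 3.6443149e-04.
By linearity: E[X] = C(98, 3)·p³ ≈ 152096 · 3.6443149e-04 ≈ 55.42857.
Here α = 1, so p = 7/n is exactly at the triangle threshold p ~ 1/n. Asymptotically E[X] → c³/6 = 7³/6 = 343/6 ≈ 57.16667, a bounded constant. In this regime the triangle count is asymptotically Poisson(c³/6).

E[X] ≈ 55.42857; in regime p = Θ(1/n^{1}) E[X] stays bounded (at the triangle threshold p ~ 1/n).


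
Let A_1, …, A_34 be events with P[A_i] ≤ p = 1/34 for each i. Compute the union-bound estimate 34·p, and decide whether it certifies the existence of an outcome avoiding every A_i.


Union bound: P[∪_{i=1}^{34} A_i] ≤ Σ_i P[A_i] ≤ 34·p = 34·(1/34) = 1.
Numerically: 1 ≈ 1.000000.
Is 1 < 1? NO.
Since the bound 1 is ≥ 1, the union bound is uninformative here; it does NOT by itself certify existence.

34·p = 1 ≈ 1.000000; existence NOT certified by the union bound.


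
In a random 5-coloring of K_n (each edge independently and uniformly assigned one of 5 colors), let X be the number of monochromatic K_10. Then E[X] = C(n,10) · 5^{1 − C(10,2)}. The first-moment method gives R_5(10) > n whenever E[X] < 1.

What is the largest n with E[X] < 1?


We need C(n, 10) · 5^{1 − 45} < 1, i.e. C(n, 10) < 5^{45 − 1} = 5684341886080801486968994140625.
Check values of n near the boundary:
  n = 5391: C(5391, 10) = 5666344714787188828795213697883; 5666344714787188828795213697883 < 5684341886080801486968994140625? YES
  n = 5392: C(5392, 10) = 5676873040158402483252283957448; 5676873040158402483252283957448 < 5684341886080801486968994140625? YES
  n = 5393: C(5393, 10) = 5687418968154238267170642278008; 5687418968154238267170642278008 < 5684341886080801486968994140625? NO
The largest n with C(n, 10) < 5684341886080801486968994140625 is n = 5392 (where E[X] = 5676873040158402483252283957448/5684341886080801486968994140625 ≈ 0.9987). Hence R_5(10) > 5392, i.e. R_5(10) ≥ 5393.

Largest n = 5392; hence R_5(10) > 5392.


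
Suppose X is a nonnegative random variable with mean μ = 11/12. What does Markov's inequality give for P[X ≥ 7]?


μ = E[X] = 11/12, a = 7.
Markov: P[X ≥ 7] ≤ μ/a = (11/12)/7 = 11/84.
Numerically: ≈ 0.1310.
(Since a = 7 > μ = 0.9167, the bound 11/84 is < 1 and informative.)

P[X ≥ 7] ≤ 11/84 ≈ 0.1310.


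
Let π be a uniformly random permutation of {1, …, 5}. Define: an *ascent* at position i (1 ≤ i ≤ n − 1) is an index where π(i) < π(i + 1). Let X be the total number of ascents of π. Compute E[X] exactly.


Write X = Σ X_I over i = 1, …, 4, with X_I the indicator of one ascent.
There are 4 indicators.
For each fixed i, the pair (π(i), π(i+1)) is a uniformly random ordered pair of distinct values from {1, …, 5}; by symmetry P[π(i) < π(i+1)] = 1/2.
By linearity: E[X] = 4 · (1/2) = (5 − 1) · (1/2) = 2 ≈ 2.00000.

E[X] = 2 = 2.00000.


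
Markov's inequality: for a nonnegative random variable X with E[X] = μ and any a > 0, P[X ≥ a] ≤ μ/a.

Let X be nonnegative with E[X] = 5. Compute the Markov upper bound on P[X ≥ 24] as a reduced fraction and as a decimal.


μ = E[X] = 5, a = 24.
Markov: P[X ≥ 24] ≤ μ/a = (5)/24 = 5/24.
Numerically: ≈ 0.208.
(Since a = 24 > μ = 5.000, the bound 5/24 is < 1 and informative.)

P[X ≥ 24] ≤ 5/24 ≈ 0.208.


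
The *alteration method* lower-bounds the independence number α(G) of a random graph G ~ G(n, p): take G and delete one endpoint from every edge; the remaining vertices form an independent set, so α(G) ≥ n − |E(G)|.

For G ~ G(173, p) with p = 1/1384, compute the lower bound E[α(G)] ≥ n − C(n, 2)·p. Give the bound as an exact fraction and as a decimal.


E[|E(G)|] = C(173, 2)·p = 14878 · (1/1384) = 43/4.
E[α(G)] ≥ n − E[|E(G)|] = 173 − 43/4 = 649/4.
Numerically: ≈ 162.250000.
(This is only a lower bound; the true E[α(G)] may be larger.)

E[α(G)] ≥ 649/4 ≈ 162.250000.


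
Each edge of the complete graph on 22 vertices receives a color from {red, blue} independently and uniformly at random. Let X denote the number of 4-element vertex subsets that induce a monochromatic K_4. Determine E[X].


Let X = Σ_S X_S over the C(22, 4) = 7315 subsets S of size 4, where X_S = 1 if the K_4 on S is monochromatic.
For a fixed S, the K_4 on S has C(4, 2) = 6 edges. P[all 6 edges red] = (1/2)^6, and likewise for blue, so P[monochromatic] = 2·(1/2)^6 = 2^{1 − 6} = 1/32.
Summing: E[X] = C(22, 4) · 2^{1 − 6} = 7315 · 1/32 = 7315/32.
Numerically: E[X] ≈ 228.593750.

E[X] = C(22,4)·2^(1−C(4,2)) = 7315/32 ≈ 228.593750.


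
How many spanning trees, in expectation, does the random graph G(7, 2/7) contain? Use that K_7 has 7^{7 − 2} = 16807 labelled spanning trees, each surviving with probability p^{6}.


K_7 has 7^{7 − 2} = 16807 labelled spanning trees.
For each such spanning tree H, let X_H = 1 if all 6 edges of H are present in G. Then P[X_H = 1] = p^{6} = (2/7)^{6} = 64/117649.
Summing the indicators: E[X] = Σ_H E[X_H] = 16807 · p^{6} = 16807 · 64/117649 = 64/7.
Numerically: E[X] ≈ 9.143.

E[X] = 16807 · (2/7)^{6} = 64/7 ≈ 9.143.


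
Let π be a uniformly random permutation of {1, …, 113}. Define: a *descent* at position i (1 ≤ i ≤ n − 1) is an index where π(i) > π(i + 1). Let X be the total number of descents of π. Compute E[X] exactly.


Write X = Σ X_I over i = 1, …, 112, with X_I the indicator of one descent.
There are 112 indicators.
For each fixed i, the pair (π(i), π(i+1)) is a uniformly random ordered pair of distinct values from {1, …, 113}; by symmetry P[π(i) > π(i+1)] = 1/2.
By linearity: E[X] = 112 · (1/2) = (113 − 1) · (1/2) = 56 ≈ 56.000000.

E[X] = 56 = 56.000000.


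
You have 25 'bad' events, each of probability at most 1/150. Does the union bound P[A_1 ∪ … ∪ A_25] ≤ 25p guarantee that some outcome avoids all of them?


Union bound: P[∪_{i=1}^{25} A_i] ≤ Σ_i P[A_i] ≤ 25·p = 25·(1/150) = 1/6.
Numerically: 1/6 ≈ 0.1667.
Is 1/6 < 1? YES.
Since P[∪ A_i] ≤ 1/6 < 1, the complement has P[∩ A_i^c] ≥ 1 − 1/6 = 5/6 > 0, so some outcome avoids every A_i.

25·p = 1/6 ≈ 0.1667; existence CERTIFIED by the union bound.


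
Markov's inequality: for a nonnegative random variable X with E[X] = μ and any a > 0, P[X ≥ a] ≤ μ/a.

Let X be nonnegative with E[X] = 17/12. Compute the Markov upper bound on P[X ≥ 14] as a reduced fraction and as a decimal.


μ = E[X] = 17/12, a = 14.
Markov: P[X ≥ 14] ≤ μ/a = (17/12)/14 = 17/168.
Numerically: ≈ 0.101190.
(Since a = 14 > μ = 1.416667, the bound 17/168 is < 1 and informative.)

P[X ≥ 14] ≤ 17/168 ≈ 0.101190.


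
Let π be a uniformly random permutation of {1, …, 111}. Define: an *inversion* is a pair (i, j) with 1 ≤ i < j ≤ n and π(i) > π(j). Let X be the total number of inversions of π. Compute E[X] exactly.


Write X = Σ X_I over the C(111, 2) = 6105 pairs i < j, with X_I the indicator of one inversion.
There are 6105 indicators.
For each fixed pair i < j, the values π(i) and π(j) are two distinct elements of {1, …, 111} in uniformly random order; by symmetry P[π(i) > π(j)] = 1/2.
By linearity: E[X] = 6105 · (1/2) = C(111, 2) · (1/2) = 6105/2 = 6105/2 ≈ 3052.50000.

E[X] = 6105/2 = 3052.50000.


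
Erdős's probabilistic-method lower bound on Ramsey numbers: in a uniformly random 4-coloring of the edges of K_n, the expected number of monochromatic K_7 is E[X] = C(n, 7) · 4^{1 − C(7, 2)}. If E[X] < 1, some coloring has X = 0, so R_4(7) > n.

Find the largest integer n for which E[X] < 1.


We need C(n, 7) · 4^{1 − 21} < 1, i.e. C(n, 7) < 4^{21 − 1} = 1099511627776.
Check values of n near the boundary:
  n = 178: C(178, 7) = 996867063280; 996867063280 < 1099511627776? YES
  n = 179: C(179, 7) = 1037437234460; 1037437234460 < 1099511627776? YES
  n = 180: C(180, 7) = 1079414463600; 1079414463600 < 1099511627776? YES
  n = 181: C(181, 7) = 1122839183400; 1122839183400 < 1099511627776? NO
The largest n with C(n, 7) < 1099511627776 is n = 180 (where E[X] = 67463403975/68719476736 ≈ 0.981722). Hence R_4(7) > 180, i.e. R_4(7) ≥ 181.

Largest n = 180; hence R_4(7) > 180.


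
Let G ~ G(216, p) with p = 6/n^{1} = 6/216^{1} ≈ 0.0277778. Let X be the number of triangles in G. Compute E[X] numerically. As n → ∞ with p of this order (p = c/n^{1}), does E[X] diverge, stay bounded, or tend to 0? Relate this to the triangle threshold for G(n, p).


Number of potential triangles: C(216, 3) = 1656360.
Each occurs with probability p³ ≈ (0.0277778)³ ≈ 2.14334705e-05.
By linearity: E[X] = C(216, 3)·p³ ≈ 1656360 · 2.14334705e-05 ≈ 35.501543.
Here α = 1, so p = 6/n is exactly at the triangle threshold p ~ 1/n. Asymptotically E[X] → c³/6 = 6³/6 = 36 ≈ 36.000000, a bounded constant. In this regime the triangle count is asymptotically Poisson(c³/6).

E[X] ≈ 35.501543; in regime p = Θ(1/n^{1}) E[X] stays bounded (at the triangle threshold p ~ 1/n).


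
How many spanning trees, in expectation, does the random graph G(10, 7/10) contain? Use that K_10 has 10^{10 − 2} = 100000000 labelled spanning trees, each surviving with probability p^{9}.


K_10 has 10^{10 − 2} = 100000000 labelled spanning trees.
For each such spanning tree H, let X_H = 1 if all 9 edges of H are present in G. Then P[X_H = 1] = p^{9} = (7/10)^{9} = 40353607/1000000000.
By linearity: E[X] = Σ_H E[X_H] = 100000000 · p^{9} = 100000000 · 40353607/1000000000 = 40353607/10.
Numerically: E[X] ≈ 4.03536e+06.

E[X] = 100000000 · (7/10)^{9} = 40353607/10 ≈ 4.03536e+06.


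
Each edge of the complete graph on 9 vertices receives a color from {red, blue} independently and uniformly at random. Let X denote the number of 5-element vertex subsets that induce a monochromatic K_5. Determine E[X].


Let X = Σ_S X_S over the C(9, 5) = 126 subsets S of size 5, where X_S = 1 if the K_5 on S is monochromatic.
For a fixed S, the K_5 on S has C(5, 2) = 10 edges. P[all 10 edges red] = (1/2)^10, and likewise for blue, so P[monochromatic] = 2·(1/2)^10 = 2^{1 − 10} = 1/512.
By linearity of expectation: E[X] = C(9, 5) · 2^{1 − 10} = 126 · 1/512 = 63/256.
Numerically: E[X] ≈ 0.246094.

E[X] = C(9,5)·2^(1−C(5,2)) = 63/256 ≈ 0.246094.


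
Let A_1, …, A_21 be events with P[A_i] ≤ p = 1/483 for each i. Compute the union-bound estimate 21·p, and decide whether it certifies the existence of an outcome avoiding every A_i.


Union bound: P[∪_{i=1}^{21} A_i] ≤ Σ_i P[A_i] ≤ 21·p = 21·(1/483) = 1/23.
Numerically: 1/23 ≈ 0.043478.
Is 1/23 < 1? YES.
Since P[∪ A_i] ≤ 1/23 < 1, the complement has P[∩ A_i^c] ≥ 1 − 1/23 = 22/23 > 0, so some outcome avoids every A_i.

21·p = 1/23 ≈ 0.043478; existence CERTIFIED by the union bound.


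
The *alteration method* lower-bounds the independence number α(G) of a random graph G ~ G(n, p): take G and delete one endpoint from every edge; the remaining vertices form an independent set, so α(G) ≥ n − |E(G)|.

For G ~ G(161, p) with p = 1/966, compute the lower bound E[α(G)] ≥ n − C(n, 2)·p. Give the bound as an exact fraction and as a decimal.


E[|E(G)|] = C(161, 2)·p = 12880 · (1/966) = 40/3.
E[α(G)] ≥ n − E[|E(G)|] = 161 − 40/3 = 443/3.
Numerically: ≈ 147.666667.
(This is only a lower bound; the true E[α(G)] may be larger.)

E[α(G)] ≥ 443/3 ≈ 147.666667.


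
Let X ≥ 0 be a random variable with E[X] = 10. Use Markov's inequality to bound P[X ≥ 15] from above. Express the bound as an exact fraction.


μ = E[X] = 10, a = 15.
Markov: P[X ≥ 15] ≤ μ/a = (10)/15 = 2/3.
Numerically: ≈ 0.6667.
(Since a = 15 > μ = 10.0000, the bound 2/3 is < 1 and informative.)

P[X ≥ 15] ≤ 2/3 ≈ 0.6667.


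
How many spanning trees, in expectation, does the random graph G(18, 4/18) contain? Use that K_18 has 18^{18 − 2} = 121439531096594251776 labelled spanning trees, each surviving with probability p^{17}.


K_18 has 18^{18 − 2} = 121439531096594251776 labelled spanning trees.
For each such spanning tree H, let X_H = 1 if all 17 edges of H are present in G. Then P[X_H = 1] = p^{17} = (2/9)^{17} = 131072/16677181699666569.
By linearity: E[X] = Σ_H E[X_H] = 121439531096594251776 · p^{17} = 121439531096594251776 · 131072/16677181699666569 = 8589934592/9.
Numerically: E[X] ≈ 9.544e+08.

E[X] = 121439531096594251776 · (2/9)^{17} = 8589934592/9 ≈ 9.544e+08.


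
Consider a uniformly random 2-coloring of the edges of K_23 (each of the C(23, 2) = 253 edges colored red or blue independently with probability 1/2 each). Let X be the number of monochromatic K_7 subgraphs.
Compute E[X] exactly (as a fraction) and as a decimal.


Let X = Σ_S X_S over the C(23, 7) = 245157 subsets S of size 7, where X_S = 1 if the K_7 on S is monochromatic.
For a fixed S, the K_7 on S has C(7, 2) = 21 edges. P[all 21 edges red] = (1/2)^21, and likewise for blue, so P[monochromatic] = 2·(1/2)^21 = 2^{1 − 21} = 1/1048576.
Summing: E[X] = C(23, 7) · 2^{1 − 21} = 245157 · 1/1048576 = 245157/1048576.
Numerically: E[X] ≈ 0.23380.

E[X] = C(23,7)·2^(1−C(7,2)) = 245157/1048576 ≈ 0.23380.


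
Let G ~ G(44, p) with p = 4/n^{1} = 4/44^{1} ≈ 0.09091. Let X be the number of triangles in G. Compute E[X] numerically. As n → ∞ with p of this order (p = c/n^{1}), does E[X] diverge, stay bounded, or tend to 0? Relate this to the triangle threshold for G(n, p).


Number of potential triangles: C(44, 3) = 13244.
Each occurs with probability p³ ≈ (0.09091)³ ≈ 7.513148e-04.
By linearity: E[X] = C(44, 3)·p³ ≈ 13244 · 7.513148e-04 ≈ 9.9504.
Here α = 1, so p = 4/n is exactly at the triangle threshold p ~ 1/n. Asymptotically E[X] → c³/6 = 4³/6 = 32/3 ≈ 10.6667, a bounded constant. In this regime the triangle count is asymptotically Poisson(c³/6).

E[X] ≈ 9.9504; in regime p = Θ(1/n^{1}) E[X] stays bounded (at the triangle threshold p ~ 1/n).


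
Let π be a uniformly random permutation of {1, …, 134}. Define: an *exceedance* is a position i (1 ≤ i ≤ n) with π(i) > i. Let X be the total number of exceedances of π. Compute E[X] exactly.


Write X = Σ_{i=1}^{134} X_i, where X_i = 1_{π(i) > i}.
For each fixed i, π(i) is uniform over {1, …, 134} (marginal of a uniform permutation), so P[π(i) > i] = (n − i)/n. Summing: Σ_{i=1}^{134} (n − i)/n = (0 + 1 + … + 133)/134 = 134(134 − 1)/(2·134) = (134 − 1)/2.
Hence E[X] = Σ_{i=1}^{134} (134 − i)/134 = 133/2 ≈ 66.500.

E[X] = 133/2 = 66.500.


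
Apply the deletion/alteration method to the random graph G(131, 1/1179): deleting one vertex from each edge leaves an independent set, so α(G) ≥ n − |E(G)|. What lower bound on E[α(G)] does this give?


E[|E(G)|] = C(131, 2)·p = 8515 · (1/1179) = 65/9.
E[α(G)] ≥ n − E[|E(G)|] = 131 − 65/9 = 1114/9.
Numerically: ≈ 123.777778.
(This is only a lower bound; the true E[α(G)] may be larger.)

E[α(G)] ≥ 1114/9 ≈ 123.777778.


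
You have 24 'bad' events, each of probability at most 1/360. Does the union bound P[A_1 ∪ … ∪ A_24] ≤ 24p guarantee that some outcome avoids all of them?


Union bound: P[∪_{i=1}^{24} A_i] ≤ Σ_i P[A_i] ≤ 24·p = 24·(1/360) = 1/15.
Numerically: 1/15 ≈ 0.066667.
Is 1/15 < 1? YES.
Since P[∪ A_i] ≤ 1/15 < 1, the complement has P[∩ A_i^c] ≥ 1 − 1/15 = 14/15 > 0, so some outcome avoids every A_i.

24·p = 1/15 ≈ 0.066667; existence CERTIFIED by the union bound.


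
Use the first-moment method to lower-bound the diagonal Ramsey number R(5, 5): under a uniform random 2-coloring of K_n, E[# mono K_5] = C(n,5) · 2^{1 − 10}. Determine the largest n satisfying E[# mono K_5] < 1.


We need C(n, 5) · 2^{1 − 10} < 1, i.e. C(n, 5) < 2^{10 − 1} = 512.
Check values of n near the boundary:
  n = 6: C(6, 5) = 6; 6 < 512? YES
  n = 7: C(7, 5) = 21; 21 < 512? YES
  n = 8: C(8, 5) = 56; 56 < 512? YES
  n = 9: C(9, 5) = 126; 126 < 512? YES
  n = 10: C(10, 5) = 252; 252 < 512? YES
  n = 11: C(11, 5) = 462; 462 < 512? YES
  n = 12: C(12, 5) = 792; 792 < 512? NO
The largest n with C(n, 5) < 512 is n = 11 (where E[X] = 231/256 ≈ 0.902344). Hence R(5, 5) > 11, i.e. R(5, 5) ≥ 12.

Largest n = 11; hence R(5, 5) > 11.


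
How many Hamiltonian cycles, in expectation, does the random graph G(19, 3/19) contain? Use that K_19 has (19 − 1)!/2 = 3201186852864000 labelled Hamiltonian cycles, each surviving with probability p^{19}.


K_19 has (19 − 1)!/2 = 3201186852864000 labelled Hamiltonian cycles.
For each such Hamiltonian cycle H, let X_H = 1 if all 19 edges of H are present in G. Then P[X_H = 1] = p^{19} = (3/19)^{19} = 1162261467/1978419655660313589123979.
By linearity of expectation: E[X] = Σ_H E[X_H] = 3201186852864000 · p^{19} = 3201186852864000 · 1162261467/1978419655660313589123979 = 3720616127750825791488000/1978419655660313589123979.
Numerically: E[X] ≈ 1.88.

E[X] = 3201186852864000 · (3/19)^{19} = 3720616127750825791488000/1978419655660313589123979 ≈ 1.88.


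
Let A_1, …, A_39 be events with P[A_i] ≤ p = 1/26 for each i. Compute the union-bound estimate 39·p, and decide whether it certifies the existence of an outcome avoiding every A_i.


Union bound: P[∪_{i=1}^{39} A_i] ≤ Σ_i P[A_i] ≤ 39·p = 39·(1/26) = 3/2.
Numerically: 3/2 ≈ 1.500.
Is 3/2 < 1? NO.
Since the bound 3/2 is ≥ 1, the union bound is uninformative here; it does NOT by itself certify existence.

39·p = 3/2 ≈ 1.500; existence NOT certified by the union bound.


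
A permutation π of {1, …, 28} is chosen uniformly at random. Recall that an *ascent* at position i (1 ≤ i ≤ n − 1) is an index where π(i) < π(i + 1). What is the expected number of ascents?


Write X = Σ X_I over i = 1, …, 27, with X_I the indicator of one ascent.
There are 27 indicators.
For each fixed i, the pair (π(i), π(i+1)) is a uniformly random ordered pair of distinct values from {1, …, 28}; by symmetry P[π(i) < π(i+1)] = 1/2.
By linearity: E[X] = 27 · (1/2) = (28 − 1) · (1/2) = 27/2 ≈ 13.500.

E[X] = 27/2 = 13.500.


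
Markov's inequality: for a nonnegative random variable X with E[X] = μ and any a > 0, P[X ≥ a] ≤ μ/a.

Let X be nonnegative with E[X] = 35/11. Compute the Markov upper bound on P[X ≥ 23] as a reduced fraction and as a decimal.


μ = E[X] = 35/11, a = 23.
Markov: P[X ≥ 23] ≤ μ/a = (35/11)/23 = 35/253.
Numerically: ≈ 0.138.
(Since a = 23 > μ = 3.182, the bound 35/253 is < 1 and informative.)

P[X ≥ 23] ≤ 35/253 ≈ 0.138.


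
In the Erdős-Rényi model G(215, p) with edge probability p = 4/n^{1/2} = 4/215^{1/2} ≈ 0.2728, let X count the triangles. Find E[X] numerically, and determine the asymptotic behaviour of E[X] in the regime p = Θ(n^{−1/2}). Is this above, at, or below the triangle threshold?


Number of potential triangles: C(215, 3) = 1633355.
Each occurs with probability p³ ≈ (0.2728)³ ≈ 2.030123e-02.
By linearity: E[X] = C(215, 3)·p³ ≈ 1633355 · 2.030123e-02 ≈ 33159.1104.
Since α = 1/2 < 1, p = c/n^{1/2} ≫ 1/n is above the triangle threshold p ~ 1/n. Asymptotically E[X] ~ (c³/6)·n^{3(1−α)} = (4³/6)·n^{1.5} → ∞; triangles are abundant w.h.p.

E[X] ≈ 33159.1104; in regime p = Θ(1/n^{1/2}) E[X] diverges (above the triangle threshold p ~ 1/n).


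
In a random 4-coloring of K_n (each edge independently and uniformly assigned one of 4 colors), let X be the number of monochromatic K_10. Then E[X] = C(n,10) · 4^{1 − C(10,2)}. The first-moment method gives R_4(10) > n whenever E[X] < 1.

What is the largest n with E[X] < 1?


We need C(n, 10) · 4^{1 − 45} < 1, i.e. C(n, 10) < 4^{45 − 1} = 309485009821345068724781056.
Check values of n near the boundary:
  n = 2022: C(2022, 10) = 307870445231474093395937796; 307870445231474093395937796 < 309485009821345068724781056? YES
  n = 2023: C(2023, 10) = 309399856285778485315440716; 309399856285778485315440716 < 309485009821345068724781056? YES
  n = 2024: C(2024, 10) = 310936101848269937576192656; 310936101848269937576192656 < 309485009821345068724781056? NO
  n = 2025: C(2025, 10) = 312479209053472269772600560; 312479209053472269772600560 < 309485009821345068724781056? NO
The largest n with C(n, 10) < 309485009821345068724781056 is n = 2023 (where E[X] = 77349964071444621328860179/77371252455336267181195264 ≈ 0.99972). Hence R_4(10) > 2023, i.e. R_4(10) ≥ 2024.

Largest n = 2023; hence R_4(10) > 2023.


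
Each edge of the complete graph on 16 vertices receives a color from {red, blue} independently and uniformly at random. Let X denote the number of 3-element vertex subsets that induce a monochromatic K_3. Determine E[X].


Let X = Σ_S X_S over the C(16, 3) = 560 subsets S of size 3, where X_S = 1 if the K_3 on S is monochromatic.
For a fixed S, the K_3 on S has C(3, 2) = 3 edges. P[all 3 edges red] = (1/2)^3, and likewise for blue, so P[monochromatic] = 2·(1/2)^3 = 2^{1 − 3} = 1/4.
Summing: E[X] = C(16, 3) · 2^{1 − 3} = 560 · 1/4 = 140.
Numerically: E[X] ≈ 140.000.

E[X] = C(16,3)·2^(1−C(3,2)) = 140 ≈ 140.000.


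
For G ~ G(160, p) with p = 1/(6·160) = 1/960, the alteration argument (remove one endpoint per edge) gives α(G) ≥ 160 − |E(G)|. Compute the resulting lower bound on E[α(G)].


E[|E(G)|] = C(160, 2)·p = 12720 · (1/960) = 53/4.
E[α(G)] ≥ n − E[|E(G)|] = 160 − 53/4 = 587/4.
Numerically: ≈ 146.750.
(This is only a lower bound; the true E[α(G)] may be larger.)

E[α(G)] ≥ 587/4 ≈ 146.750.


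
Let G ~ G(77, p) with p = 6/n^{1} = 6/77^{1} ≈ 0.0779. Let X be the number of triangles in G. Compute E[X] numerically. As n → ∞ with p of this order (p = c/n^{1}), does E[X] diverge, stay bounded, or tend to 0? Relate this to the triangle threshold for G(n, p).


Number of potential triangles: C(77, 3) = 73150.
Each occurs with probability p³ ≈ (0.0779)³ ≈ 4.73131e-04.
By linearity: E[X] = C(77, 3)·p³ ≈ 73150 · 4.73131e-04 ≈ 34.610.
Here α = 1, so p = 6/n is exactly at the triangle threshold p ~ 1/n. Asymptotically E[X] → c³/6 = 6³/6 = 36 ≈ 36.000, a bounded constant. In this regime the triangle count is asymptotically Poisson(c³/6).

E[X] ≈ 34.610; in regime p = Θ(1/n^{1}) E[X] stays bounded (at the triangle threshold p ~ 1/n).


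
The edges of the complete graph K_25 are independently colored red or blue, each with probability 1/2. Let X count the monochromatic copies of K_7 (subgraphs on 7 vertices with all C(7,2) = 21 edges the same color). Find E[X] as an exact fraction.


Let X = Σ_S X_S over the C(25, 7) = 480700 subsets S of size 7, where X_S = 1 if the K_7 on S is monochromatic.
For a fixed S, the K_7 on S has C(7, 2) = 21 edges. P[all 21 edges red] = (1/2)^21, and likewise for blue, so P[monochromatic] = 2·(1/2)^21 = 2^{1 − 21} = 1/1048576.
Summing: E[X] = C(25, 7) · 2^{1 − 21} = 480700 · 1/1048576 = 120175/262144.
Numerically: E[X] ≈ 0.4584.

E[X] = C(25,7)·2^(1−C(7,2)) = 120175/262144 ≈ 0.4584.


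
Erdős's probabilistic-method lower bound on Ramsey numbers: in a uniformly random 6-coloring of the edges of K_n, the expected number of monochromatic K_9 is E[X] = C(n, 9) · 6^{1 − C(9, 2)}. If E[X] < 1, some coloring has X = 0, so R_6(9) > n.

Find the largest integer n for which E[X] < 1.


We need C(n, 9) · 6^{1 − 36} < 1, i.e. C(n, 9) < 6^{36 − 1} = 1719070799748422591028658176.
Check values of n near the boundary:
  n = 4405: C(4405, 9) = 1706862792900636302463627150; 1706862792900636302463627150 < 1719070799748422591028658176? YES
  n = 4406: C(4406, 9) = 1710356485221788389505285700; 1710356485221788389505285700 < 1719070799748422591028658176? YES
  n = 4407: C(4407, 9) = 1713856532599459170657070050; 1713856532599459170657070050 < 1719070799748422591028658176? YES
  n = 4408: C(4408, 9) = 1717362945146264156457459600; 1717362945146264156457459600 < 1719070799748422591028658176? YES
  n = 4409: C(4409, 9) = 1720875732988608787686577131; 1720875732988608787686577131 < 1719070799748422591028658176? NO
  n = 4410: C(4410, 9) = 1724394906266704102180823710; 1724394906266704102180823710 < 1719070799748422591028658176? NO
  n = 4411: C(4411, 9) = 1727920475134582415883601405; 1727920475134582415883601405 < 1719070799748422591028658176? NO
The largest n with C(n, 9) < 1719070799748422591028658176 is n = 4408 (where E[X] = 35778394690547169926197075/35813974994758803979763712 ≈ 0.9990065). Hence R_6(9) > 4408, i.e. R_6(9) ≥ 4409.

Largest n = 4408; hence R_6(9) > 4408.


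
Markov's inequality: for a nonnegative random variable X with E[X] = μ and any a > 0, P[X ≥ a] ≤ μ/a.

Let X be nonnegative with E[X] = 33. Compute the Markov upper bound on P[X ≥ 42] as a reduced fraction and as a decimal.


μ = E[X] = 33, a = 42.
Markov: P[X ≥ 42] ≤ μ/a = (33)/42 = 11/14.
Numerically: ≈ 0.7857.
(Since a = 42 > μ = 33.0000, the bound 11/14 is < 1 and informative.)

P[X ≥ 42] ≤ 11/14 ≈ 0.7857.


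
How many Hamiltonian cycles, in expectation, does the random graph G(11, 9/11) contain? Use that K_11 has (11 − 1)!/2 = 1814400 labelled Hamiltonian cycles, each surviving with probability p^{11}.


K_11 has (11 − 1)!/2 = 1814400 labelled Hamiltonian cycles.
For each such Hamiltonian cycle H, let X_H = 1 if all 11 edges of H are present in G. Then P[X_H = 1] = p^{11} = (9/11)^{11} = 31381059609/285311670611.
By linearity of expectation: E[X] = Σ_H E[X_H] = 1814400 · p^{11} = 1814400 · 31381059609/285311670611 = 56937794554569600/285311670611.
Numerically: E[X] ≈ 199563.

E[X] = 1814400 · (9/11)^{11} = 56937794554569600/285311670611 ≈ 199563.


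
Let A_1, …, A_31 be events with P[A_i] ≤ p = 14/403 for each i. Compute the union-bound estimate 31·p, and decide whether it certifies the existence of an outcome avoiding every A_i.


Union bound: P[∪_{i=1}^{31} A_i] ≤ Σ_i P[A_i] ≤ 31·p = 31·(14/403) = 14/13.
Numerically: 14/13 ≈ 1.07692.
Is 14/13 < 1? NO.
Since the bound 14/13 is ≥ 1, the union bound is uninformative here; it does NOT by itself certify existence.

31·p = 14/13 ≈ 1.07692; existence NOT certified by the union bound.


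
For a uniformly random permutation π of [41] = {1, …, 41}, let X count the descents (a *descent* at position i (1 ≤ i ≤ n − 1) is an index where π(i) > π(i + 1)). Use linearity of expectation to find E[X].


Write X = Σ X_I over i = 1, …, 40, with X_I the indicator of one descent.
There are 40 indicators.
For each fixed i, the pair (π(i), π(i+1)) is a uniformly random ordered pair of distinct values from {1, …, 41}; by symmetry P[π(i) > π(i+1)] = 1/2.
By linearity: E[X] = 40 · (1/2) = (41 − 1) · (1/2) = 20 ≈ 20.000000.

E[X] = 20 = 20.000000.


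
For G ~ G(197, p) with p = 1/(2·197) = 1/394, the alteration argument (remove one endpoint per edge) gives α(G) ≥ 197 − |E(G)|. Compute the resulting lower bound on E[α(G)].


E[|E(G)|] = C(197, 2)·p = 19306 · (1/394) = 49.
E[α(G)] ≥ n − E[|E(G)|] = 197 − 49 = 148.
Numerically: ≈ 148.000.
(This is only a lower bound; the true E[α(G)] may be larger.)

E[α(G)] ≥ 148 ≈ 148.000.


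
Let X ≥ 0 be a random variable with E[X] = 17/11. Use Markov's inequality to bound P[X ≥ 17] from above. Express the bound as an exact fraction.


μ = E[X] = 17/11, a = 17.
Markov: P[X ≥ 17] ≤ μ/a = (17/11)/17 = 1/11.
Numerically: ≈ 0.09091.
(Since a = 17 > μ = 1.54545, the bound 1/11 is < 1 and informative.)

P[X ≥ 17] ≤ 1/11 ≈ 0.09091.
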